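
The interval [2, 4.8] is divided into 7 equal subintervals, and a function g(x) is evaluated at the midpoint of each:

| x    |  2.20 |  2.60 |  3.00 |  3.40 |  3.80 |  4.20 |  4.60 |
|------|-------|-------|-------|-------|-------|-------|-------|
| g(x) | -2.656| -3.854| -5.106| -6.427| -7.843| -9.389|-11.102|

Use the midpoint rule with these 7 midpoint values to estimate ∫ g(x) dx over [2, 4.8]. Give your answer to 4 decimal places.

-18.5508

h = 0.4, n = 7.
h·[y(m₁) + y(m₂) + y(m₃) + y(m₄) + y(m₅) + y(m₆) + y(m₇)] = 0.4·(-46.377) = -18.5508.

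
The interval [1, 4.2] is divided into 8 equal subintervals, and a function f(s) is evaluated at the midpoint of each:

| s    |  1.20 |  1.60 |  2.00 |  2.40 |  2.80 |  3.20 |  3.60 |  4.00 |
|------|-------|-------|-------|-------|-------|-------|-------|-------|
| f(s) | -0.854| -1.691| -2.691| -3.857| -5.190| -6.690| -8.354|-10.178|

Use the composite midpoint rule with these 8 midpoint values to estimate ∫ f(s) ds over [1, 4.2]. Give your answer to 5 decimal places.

-15.80200

h = 0.4, n = 8.
h·[y(m₁) + y(m₂) + y(m₃) + y(m₄) + y(m₅) + y(m₆) + y(m₇) + y(m₈)] = 0.4·(-39.505) = -15.80200.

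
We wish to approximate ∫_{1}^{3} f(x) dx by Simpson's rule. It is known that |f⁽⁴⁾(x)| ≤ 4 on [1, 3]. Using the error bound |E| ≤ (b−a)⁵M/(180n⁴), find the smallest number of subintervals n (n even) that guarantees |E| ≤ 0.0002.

8

Need 128/(180n⁴) ≤ 0.0002.
n⁴ ≥ 128/(180·0.0002) = 3555.56 ⇒ n ≥ 7.7219, so the smallest even n is 8. (n must be even for Simpson's rule.)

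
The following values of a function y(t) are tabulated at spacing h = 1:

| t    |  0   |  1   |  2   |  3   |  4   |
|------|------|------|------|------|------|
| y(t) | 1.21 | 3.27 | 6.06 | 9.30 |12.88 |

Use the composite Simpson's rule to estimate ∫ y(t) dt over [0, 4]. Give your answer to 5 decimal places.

h = 1, n = 4.
(h/3)·[y₀ + 4y₁ + 2y₂ + 4y₃ + y₄] = 0.333333·(76.49) = 25.49667.

25.49667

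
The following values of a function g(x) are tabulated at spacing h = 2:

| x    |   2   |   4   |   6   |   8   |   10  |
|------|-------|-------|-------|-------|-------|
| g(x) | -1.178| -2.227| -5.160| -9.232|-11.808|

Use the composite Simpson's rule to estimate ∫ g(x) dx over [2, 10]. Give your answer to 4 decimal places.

h = 2, n = 4.
(h/3)·[y₀ + 4y₁ + 2y₂ + 4y₃ + y₄] = 0.666667·(-69.142) = -46.0947.

-46.0947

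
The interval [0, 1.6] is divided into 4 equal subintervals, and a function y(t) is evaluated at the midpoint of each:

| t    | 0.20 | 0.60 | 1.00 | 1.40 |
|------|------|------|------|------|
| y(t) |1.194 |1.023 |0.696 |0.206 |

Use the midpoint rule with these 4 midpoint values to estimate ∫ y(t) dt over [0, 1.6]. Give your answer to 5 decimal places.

1.24760

h = 0.4, n = 4.
h·[y(m₁) + y(m₂) + y(m₃) + y(m₄)] = 0.4·(3.119) = 1.24760.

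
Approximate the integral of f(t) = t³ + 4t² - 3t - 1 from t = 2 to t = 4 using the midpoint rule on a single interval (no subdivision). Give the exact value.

M = (b−a)·f(3) = 2·(53) = 106.

106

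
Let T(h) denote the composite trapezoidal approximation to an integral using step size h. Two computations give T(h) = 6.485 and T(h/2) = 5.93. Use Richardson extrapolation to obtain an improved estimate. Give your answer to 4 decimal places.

R = (4·T(h/2) − T(h)) / 3 = (4·5.93 − 6.485)/3 = (17.235)/3 = 5.7450.

5.7450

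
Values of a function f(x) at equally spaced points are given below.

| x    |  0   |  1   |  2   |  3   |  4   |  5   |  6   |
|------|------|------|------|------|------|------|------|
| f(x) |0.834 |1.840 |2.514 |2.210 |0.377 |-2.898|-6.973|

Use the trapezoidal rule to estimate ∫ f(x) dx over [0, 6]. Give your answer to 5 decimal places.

h = 1, n = 6.
(h/2)·[y₀ + 2y₁ + 2y₂ + 2y₃ + 2y₄ + 2y₅ + y₆] = 0.5·(1.947) = 0.97350.

0.97350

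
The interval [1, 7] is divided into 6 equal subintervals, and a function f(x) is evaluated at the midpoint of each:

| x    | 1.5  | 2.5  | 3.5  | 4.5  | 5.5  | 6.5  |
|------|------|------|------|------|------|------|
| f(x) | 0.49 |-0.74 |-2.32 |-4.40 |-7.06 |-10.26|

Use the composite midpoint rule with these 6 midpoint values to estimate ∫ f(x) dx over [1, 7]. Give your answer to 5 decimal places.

-24.29000

h = 1, n = 6.
h·[y(m₁) + y(m₂) + y(m₃) + y(m₄) + y(m₅) + y(m₆)] = 1·(-24.29) = -24.29000.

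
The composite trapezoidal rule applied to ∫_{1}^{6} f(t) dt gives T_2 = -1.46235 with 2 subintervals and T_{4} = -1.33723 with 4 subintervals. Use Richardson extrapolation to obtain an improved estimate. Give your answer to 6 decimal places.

R = (4·T_{4} − T_2) / 3 = (4·(-1.33723) − (-1.46235))/3 = (-3.88657)/3 = -1.295523.

-1.295523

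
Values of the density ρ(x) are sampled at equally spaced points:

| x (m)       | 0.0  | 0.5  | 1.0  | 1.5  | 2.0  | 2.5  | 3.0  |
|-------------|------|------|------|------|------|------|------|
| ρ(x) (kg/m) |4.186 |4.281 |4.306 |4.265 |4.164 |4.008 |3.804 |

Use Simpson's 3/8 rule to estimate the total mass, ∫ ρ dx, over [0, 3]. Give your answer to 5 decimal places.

12.52444

h = 0.5, n = 6.
(3h/8)·[y₀ + 3y₁ + 3y₂ + 2y₃ + 3y₄ + 3y₅ + y₆] = 0.1875·(66.797) = 12.52444.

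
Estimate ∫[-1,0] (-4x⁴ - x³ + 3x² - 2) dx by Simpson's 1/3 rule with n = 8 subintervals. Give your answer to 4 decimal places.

-1.5501

h = (0 − (-1))/8 = 0.125.
Nodes x₀,…,x₈ = -1, -0.875, -0.75, -0.625, -0.5, -0.375, -0.25, -0.125, 0.
f(x) = -4x⁴ - x³ + 3x² - 2: f₀=-2, f₁=-1.3779296875, f₂=-1.15625, f₃=-1.1943359375, f₄=-1.375, f₅=-1.6044921875, f₆=-1.8125, f₇=-1.9521484375, f₈=-2.
(h/3)·[f₀ + 4f₁ + 2f₂ + 4f₃ + 2f₄ + 4f₅ + 2f₆ + 4f₇ + f₈] = 0.041667·(-37.203125) = -1.5501.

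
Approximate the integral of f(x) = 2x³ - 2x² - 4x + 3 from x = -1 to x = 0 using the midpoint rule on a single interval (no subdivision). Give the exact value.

4.25

M = (b−a)·f(-0.5) = 1·(4.25) = 4.25.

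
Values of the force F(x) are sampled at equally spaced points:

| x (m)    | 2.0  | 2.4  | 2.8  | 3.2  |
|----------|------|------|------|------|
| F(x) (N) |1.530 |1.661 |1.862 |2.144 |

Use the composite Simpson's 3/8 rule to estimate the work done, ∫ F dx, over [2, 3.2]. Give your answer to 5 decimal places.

2.13645

h = 0.4, n = 3.
(3h/8)·[y₀ + 3y₁ + 3y₂ + y₃] = 0.15·(14.243) = 2.13645.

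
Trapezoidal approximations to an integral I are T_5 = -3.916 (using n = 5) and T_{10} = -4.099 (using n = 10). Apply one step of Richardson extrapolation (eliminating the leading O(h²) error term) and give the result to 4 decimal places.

-4.1600

R = (4·T_{10} − T_5) / 3 = (4·(-4.099) − (-3.916))/3 = (-12.480)/3 = -4.1600.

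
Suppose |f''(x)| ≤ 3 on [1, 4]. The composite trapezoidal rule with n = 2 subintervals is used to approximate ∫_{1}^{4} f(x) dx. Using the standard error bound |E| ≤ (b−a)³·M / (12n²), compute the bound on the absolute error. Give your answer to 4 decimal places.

|E| ≤ (3)³·3 / (12·2²) = 81/48 = 1.6875.

1.6875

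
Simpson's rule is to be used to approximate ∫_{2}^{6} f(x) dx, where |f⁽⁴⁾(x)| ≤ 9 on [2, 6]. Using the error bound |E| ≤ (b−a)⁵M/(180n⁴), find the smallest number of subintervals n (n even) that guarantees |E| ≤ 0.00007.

30

Need 9216/(180n⁴) ≤ 0.00007.
n⁴ ≥ 9216/(180·0.00007) = 731429 ⇒ n ≥ 29.2444, so the smallest even n is 30. (n must be even for Simpson's rule.)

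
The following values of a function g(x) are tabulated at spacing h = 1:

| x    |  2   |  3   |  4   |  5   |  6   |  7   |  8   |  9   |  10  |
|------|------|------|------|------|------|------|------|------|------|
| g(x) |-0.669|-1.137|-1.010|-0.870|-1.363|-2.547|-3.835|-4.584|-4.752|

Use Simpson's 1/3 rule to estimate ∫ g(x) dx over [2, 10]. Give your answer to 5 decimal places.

h = 1, n = 8.
(h/3)·[y₀ + 4y₁ + 2y₂ + 4y₃ + 2y₄ + 4y₅ + 2y₆ + 4y₇ + y₈] = 0.333333·(-54.389) = -18.12967.

-18.12967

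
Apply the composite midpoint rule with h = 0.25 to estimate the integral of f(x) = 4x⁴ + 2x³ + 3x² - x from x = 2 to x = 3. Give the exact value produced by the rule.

216.9150390625

h = (3 − 2)/4 = 0.25.
Midpoints m₁,…,m₄ = 2.125, 2.375, 2.625, 2.875.
f(m₁)=112.1767578125, f(m₂)=168.6064453125, f(m₃)=244.1455078125, f(m₄)=342.7314453125.
h·[f(m₁) + f(m₂) + f(m₃) + f(m₄)] = 0.25·(867.66015625) = 216.9150390625.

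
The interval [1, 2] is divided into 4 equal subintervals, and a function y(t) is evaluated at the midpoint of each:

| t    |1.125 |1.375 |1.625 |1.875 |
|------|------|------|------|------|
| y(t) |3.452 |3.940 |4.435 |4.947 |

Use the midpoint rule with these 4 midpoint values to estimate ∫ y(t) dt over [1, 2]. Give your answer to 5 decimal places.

4.19350

h = 0.25, n = 4.
h·[y(m₁) + y(m₂) + y(m₃) + y(m₄)] = 0.25·(16.774) = 4.19350.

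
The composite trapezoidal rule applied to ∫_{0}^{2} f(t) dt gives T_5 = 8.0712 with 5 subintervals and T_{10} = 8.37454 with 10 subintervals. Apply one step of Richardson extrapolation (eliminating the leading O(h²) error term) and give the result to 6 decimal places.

8.475653

R = (4·T_{10} − T_5) / 3 = (4·8.37454 − 8.0712)/3 = (25.42696)/3 = 8.475653.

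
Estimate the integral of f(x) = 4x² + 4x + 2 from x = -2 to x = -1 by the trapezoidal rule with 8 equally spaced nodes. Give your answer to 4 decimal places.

5.3469

h = (-1 − (-2))/7 = 0.142857.
Nodes x₀,…,x₇ = -2, -1.857143, -1.714286, -1.571429, -1.428571, -1.285714, -1.142857, -1.
f(x) = 4x² + 4x + 2: f₀=10, f₁=8.367347, f₂=6.897959, f₃=5.591837, f₄=4.448980, f₅=3.469388, f₆=2.653061, f₇=2.
(h/2)·[f₀ + 2f₁ + 2f₂ + 2f₃ + 2f₄ + 2f₅ + 2f₆ + f₇] = 0.071429·(74.857143) = 5.3469.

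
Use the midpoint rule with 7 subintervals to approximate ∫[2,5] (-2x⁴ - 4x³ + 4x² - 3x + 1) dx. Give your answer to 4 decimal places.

h = (5 − 2)/7 = 0.428571.
Midpoints m₁,…,m₇ = 2.214286, 2.642857, 3.071429, 3.5, 3.928571, 4.357143, 4.785714.
f(m₁)=-77.537745, f(m₂)=-150.399885, f(m₃)=-264.367399, f(m₄)=-432.125, f(m₅)=-667.976728, f(m₆)=-987.845950, f(m₇)=-1409.275354.
h·[f(m₁) + f(m₂) + f(m₃) + f(m₄) + f(m₅) + f(m₆) + f(m₇)] = 0.428571·(-3989.528061) = -1709.7977.

-1709.7977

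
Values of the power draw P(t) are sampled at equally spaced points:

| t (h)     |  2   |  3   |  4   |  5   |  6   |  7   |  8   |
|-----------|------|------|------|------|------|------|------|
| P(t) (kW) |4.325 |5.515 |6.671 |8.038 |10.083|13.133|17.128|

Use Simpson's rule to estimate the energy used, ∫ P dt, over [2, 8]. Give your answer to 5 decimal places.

53.90167

h = 1, n = 6.
(h/3)·[y₀ + 4y₁ + 2y₂ + 4y₃ + 2y₄ + 4y₅ + y₆] = 0.333333·(161.705) = 53.90167.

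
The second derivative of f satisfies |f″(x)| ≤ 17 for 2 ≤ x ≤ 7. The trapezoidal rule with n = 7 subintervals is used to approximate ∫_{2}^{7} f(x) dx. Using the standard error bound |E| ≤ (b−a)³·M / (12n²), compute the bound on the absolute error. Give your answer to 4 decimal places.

|E| ≤ (5)³·17 / (12·7²) = 2125/588 = 3.6139.

3.6139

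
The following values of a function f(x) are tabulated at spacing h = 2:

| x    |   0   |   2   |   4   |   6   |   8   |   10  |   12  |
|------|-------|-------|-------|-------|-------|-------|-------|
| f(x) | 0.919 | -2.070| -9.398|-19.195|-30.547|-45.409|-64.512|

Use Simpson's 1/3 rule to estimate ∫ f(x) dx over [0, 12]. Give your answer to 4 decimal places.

-273.4527

h = 2, n = 6.
(h/3)·[y₀ + 4y₁ + 2y₂ + 4y₃ + 2y₄ + 4y₅ + y₆] = 0.666667·(-410.179) = -273.4527.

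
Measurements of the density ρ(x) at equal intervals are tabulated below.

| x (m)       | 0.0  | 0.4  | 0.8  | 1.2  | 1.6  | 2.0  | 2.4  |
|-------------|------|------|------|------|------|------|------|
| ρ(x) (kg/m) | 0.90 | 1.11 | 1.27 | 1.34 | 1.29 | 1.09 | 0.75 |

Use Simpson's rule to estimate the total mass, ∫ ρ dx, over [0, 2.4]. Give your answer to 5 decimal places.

h = 0.4, n = 6.
(h/3)·[y₀ + 4y₁ + 2y₂ + 4y₃ + 2y₄ + 4y₅ + y₆] = 0.133333·(20.93) = 2.79067.

2.79067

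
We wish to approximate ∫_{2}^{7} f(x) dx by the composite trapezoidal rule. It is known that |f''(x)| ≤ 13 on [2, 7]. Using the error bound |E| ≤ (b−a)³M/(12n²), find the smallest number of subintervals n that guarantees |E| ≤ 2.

9

Need 1625/(12n²) ≤ 2.
n² ≥ 1625/(12·2) = 67.7083 ⇒ n ≥ 8.2285, so the smallest n is 9.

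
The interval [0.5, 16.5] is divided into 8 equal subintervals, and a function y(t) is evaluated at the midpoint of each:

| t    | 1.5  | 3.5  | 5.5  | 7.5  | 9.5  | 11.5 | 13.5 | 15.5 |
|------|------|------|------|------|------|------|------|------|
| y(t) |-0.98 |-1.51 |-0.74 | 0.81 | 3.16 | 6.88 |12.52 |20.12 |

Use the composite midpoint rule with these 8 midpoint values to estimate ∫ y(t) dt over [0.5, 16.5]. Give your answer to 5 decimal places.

80.52000

h = 2, n = 8.
h·[y(m₁) + y(m₂) + y(m₃) + y(m₄) + y(m₅) + y(m₆) + y(m₇) + y(m₈)] = 2·(40.26) = 80.52000.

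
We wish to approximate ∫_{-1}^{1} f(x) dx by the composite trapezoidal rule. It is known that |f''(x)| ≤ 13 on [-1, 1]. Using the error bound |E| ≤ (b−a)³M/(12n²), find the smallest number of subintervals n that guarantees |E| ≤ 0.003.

54

Need 104/(12n²) ≤ 0.003.
n² ≥ 104/(12·0.003) = 2888.89 ⇒ n ≥ 53.7484, so the smallest n is 54.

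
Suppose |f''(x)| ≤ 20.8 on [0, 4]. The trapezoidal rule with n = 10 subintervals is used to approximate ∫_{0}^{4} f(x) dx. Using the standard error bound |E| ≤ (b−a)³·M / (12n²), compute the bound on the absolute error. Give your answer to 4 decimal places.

|E| ≤ (4)³·20.8 / (12·10²) = 1331.2/1200 = 1.1093.

1.1093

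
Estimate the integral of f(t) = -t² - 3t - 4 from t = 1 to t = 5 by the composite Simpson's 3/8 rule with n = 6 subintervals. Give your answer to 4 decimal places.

-93.3333

h = (5 − 1)/6 = 0.666667.
Nodes t₀,…,t₆ = 1, 1.666667, 2.333333, 3, 3.666667, 4.333333, 5.
f(t) = -t² - 3t - 4: f₀=-8, f₁=-11.777778, f₂=-16.444444, f₃=-22, f₄=-28.444444, f₅=-35.777778, f₆=-44.
(3h/8)·[f₀ + 3f₁ + 3f₂ + 2f₃ + 3f₄ + 3f₅ + f₆] = 0.25·(-373.333333) = -93.3333.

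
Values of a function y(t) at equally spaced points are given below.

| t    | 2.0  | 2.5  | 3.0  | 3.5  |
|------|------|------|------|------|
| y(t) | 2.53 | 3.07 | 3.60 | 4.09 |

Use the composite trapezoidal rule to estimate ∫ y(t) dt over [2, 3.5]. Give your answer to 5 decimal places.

h = 0.5, n = 3.
(h/2)·[y₀ + 2y₁ + 2y₂ + y₃] = 0.25·(19.96) = 4.99000.

4.99000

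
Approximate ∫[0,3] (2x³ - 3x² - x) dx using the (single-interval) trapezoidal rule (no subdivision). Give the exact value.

T = (b−a)/2 · [f(0) + f(3)] = 1.5·[0 + 24] = 36.

36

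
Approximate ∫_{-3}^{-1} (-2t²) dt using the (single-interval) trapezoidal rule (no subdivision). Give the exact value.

T = (b−a)/2 · [f(-3) + f(-1)] = 1·[(-18) + (-2)] = -20.

-20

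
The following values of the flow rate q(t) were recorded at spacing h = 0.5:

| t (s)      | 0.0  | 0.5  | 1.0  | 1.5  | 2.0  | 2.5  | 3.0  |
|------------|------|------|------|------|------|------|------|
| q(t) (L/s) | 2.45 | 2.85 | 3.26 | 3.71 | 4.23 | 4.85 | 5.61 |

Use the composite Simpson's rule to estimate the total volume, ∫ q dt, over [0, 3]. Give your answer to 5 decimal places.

h = 0.5, n = 6.
(h/3)·[y₀ + 4y₁ + 2y₂ + 4y₃ + 2y₄ + 4y₅ + y₆] = 0.166667·(68.68) = 11.44667.

11.44667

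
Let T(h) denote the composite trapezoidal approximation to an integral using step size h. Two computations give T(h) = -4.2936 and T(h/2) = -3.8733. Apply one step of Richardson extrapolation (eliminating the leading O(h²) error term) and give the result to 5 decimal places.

-3.73320

R = (4·T(h/2) − T(h)) / 3 = (4·(-3.8733) − (-4.2936))/3 = (-11.1996)/3 = -3.73320.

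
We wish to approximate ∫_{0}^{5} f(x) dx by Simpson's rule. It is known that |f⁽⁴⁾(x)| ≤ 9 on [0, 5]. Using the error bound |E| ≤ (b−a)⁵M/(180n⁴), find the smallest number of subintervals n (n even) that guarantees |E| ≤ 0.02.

Need 28125/(180n⁴) ≤ 0.02.
n⁴ ≥ 28125/(180·0.02) = 7812.5 ⇒ n ≥ 9.4015, so the smallest even n is 10. (n must be even for Simpson's rule.)

10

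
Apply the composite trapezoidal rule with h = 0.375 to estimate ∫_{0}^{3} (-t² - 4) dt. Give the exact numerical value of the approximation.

h = (3 − 0)/8 = 0.375.
Nodes t₀,…,t₈ = 0, 0.375, 0.75, 1.125, 1.5, 1.875, 2.25, 2.625, 3.
f(t) = -t² - 4: f₀=-4, f₁=-4.140625, f₂=-4.5625, f₃=-5.265625, f₄=-6.25, f₅=-7.515625, f₆=-9.0625, f₇=-10.890625, f₈=-13.
(h/2)·[f₀ + 2f₁ + 2f₂ + 2f₃ + 2f₄ + 2f₅ + 2f₆ + 2f₇ + f₈] = 0.1875·(-112.375) = -21.0703125.

-21.0703125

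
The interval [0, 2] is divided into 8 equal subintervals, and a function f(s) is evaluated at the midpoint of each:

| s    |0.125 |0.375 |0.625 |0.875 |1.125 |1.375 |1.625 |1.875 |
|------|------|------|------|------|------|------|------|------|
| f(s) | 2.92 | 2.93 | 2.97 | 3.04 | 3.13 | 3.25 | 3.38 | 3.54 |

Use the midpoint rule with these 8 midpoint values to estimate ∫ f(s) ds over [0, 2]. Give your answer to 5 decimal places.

h = 0.25, n = 8.
h·[y(m₁) + y(m₂) + y(m₃) + y(m₄) + y(m₅) + y(m₆) + y(m₇) + y(m₈)] = 0.25·(25.16) = 6.29000.

6.29000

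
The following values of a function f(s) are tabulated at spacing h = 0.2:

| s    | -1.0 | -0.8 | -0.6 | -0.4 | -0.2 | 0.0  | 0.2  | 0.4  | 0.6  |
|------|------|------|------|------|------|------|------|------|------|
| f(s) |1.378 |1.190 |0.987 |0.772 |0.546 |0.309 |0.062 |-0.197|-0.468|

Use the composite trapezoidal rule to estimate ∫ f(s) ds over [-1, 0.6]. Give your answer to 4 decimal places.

h = 0.2, n = 8.
(h/2)·[y₀ + 2y₁ + 2y₂ + 2y₃ + 2y₄ + 2y₅ + 2y₆ + 2y₇ + y₈] = 0.1·(8.248) = 0.8248.

0.8248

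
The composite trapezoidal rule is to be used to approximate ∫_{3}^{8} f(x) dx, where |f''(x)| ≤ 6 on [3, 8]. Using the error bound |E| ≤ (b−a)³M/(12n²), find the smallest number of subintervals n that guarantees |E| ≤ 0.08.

Need 750/(12n²) ≤ 0.08.
n² ≥ 750/(12·0.08) = 781.25 ⇒ n ≥ 27.9508, so the smallest n is 28.

28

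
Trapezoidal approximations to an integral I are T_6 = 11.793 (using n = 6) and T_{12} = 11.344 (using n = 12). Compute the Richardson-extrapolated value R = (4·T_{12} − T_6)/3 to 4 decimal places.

R = (4·T_{12} − T_6) / 3 = (4·11.344 − 11.793)/3 = (33.583)/3 = 11.1943.

11.1943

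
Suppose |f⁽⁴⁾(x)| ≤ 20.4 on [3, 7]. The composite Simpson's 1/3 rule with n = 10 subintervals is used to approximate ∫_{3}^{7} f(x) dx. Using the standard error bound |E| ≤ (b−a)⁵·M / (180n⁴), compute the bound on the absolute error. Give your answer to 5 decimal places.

|E| ≤ (4)⁵·20.4 / (180·10⁴) = 20889.6/1800000 = 0.01161.

0.01161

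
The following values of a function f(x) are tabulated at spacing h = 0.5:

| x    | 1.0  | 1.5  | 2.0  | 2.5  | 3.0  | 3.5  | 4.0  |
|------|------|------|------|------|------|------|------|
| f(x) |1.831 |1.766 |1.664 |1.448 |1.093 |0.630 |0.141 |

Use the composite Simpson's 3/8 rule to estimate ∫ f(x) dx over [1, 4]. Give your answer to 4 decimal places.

h = 0.5, n = 6.
(3h/8)·[y₀ + 3y₁ + 3y₂ + 2y₃ + 3y₄ + 3y₅ + y₆] = 0.1875·(20.327) = 3.8113.

3.8113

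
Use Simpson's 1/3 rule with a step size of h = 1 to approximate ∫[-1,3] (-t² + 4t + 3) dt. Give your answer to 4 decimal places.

18.6667

h = (3 − (-1))/4 = 1.
Nodes t₀,…,t₄ = -1, 0, 1, 2, 3.
f(t) = -t² + 4t + 3: f₀=-2, f₁=3, f₂=6, f₃=7, f₄=6.
(h/3)·[f₀ + 4f₁ + 2f₂ + 4f₃ + f₄] = 0.333333·(56) = 18.6667.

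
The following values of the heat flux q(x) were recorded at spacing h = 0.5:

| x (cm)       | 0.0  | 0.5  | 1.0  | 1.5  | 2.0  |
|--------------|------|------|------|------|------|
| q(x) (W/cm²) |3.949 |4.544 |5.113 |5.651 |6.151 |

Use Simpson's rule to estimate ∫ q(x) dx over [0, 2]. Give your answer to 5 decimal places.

h = 0.5, n = 4.
(h/3)·[y₀ + 4y₁ + 2y₂ + 4y₃ + y₄] = 0.166667·(61.106) = 10.18433.

10.18433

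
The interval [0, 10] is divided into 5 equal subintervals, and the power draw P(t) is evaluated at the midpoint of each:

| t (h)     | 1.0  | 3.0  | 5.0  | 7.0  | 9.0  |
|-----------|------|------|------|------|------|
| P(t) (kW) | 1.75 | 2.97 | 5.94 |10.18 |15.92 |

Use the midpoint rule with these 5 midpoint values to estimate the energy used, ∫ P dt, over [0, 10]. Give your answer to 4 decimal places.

h = 2, n = 5.
h·[y(m₁) + y(m₂) + y(m₃) + y(m₄) + y(m₅)] = 2·(36.76) = 73.5200.

73.5200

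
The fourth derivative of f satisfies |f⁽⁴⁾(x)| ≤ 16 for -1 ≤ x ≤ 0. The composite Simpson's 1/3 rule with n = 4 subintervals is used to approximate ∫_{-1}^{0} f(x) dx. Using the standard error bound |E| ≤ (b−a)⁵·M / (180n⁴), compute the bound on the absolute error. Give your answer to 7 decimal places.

0.0003472

|E| ≤ (1)⁵·16 / (180·4⁴) = 16/46080 = 0.0003472.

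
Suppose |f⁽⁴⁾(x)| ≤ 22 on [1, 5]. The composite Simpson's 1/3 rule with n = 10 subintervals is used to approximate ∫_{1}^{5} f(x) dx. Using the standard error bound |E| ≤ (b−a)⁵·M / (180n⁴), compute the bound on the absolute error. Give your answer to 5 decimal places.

|E| ≤ (4)⁵·22 / (180·10⁴) = 22528/1800000 = 0.01252.

0.01252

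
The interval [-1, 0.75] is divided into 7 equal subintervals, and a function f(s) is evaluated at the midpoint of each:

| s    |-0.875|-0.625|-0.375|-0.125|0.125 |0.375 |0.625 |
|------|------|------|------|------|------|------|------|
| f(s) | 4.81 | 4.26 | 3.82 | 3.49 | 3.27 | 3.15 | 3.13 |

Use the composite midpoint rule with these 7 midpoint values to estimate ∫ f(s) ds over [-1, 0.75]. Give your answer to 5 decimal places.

6.48250

h = 0.25, n = 7.
h·[y(m₁) + y(m₂) + y(m₃) + y(m₄) + y(m₅) + y(m₆) + y(m₇)] = 0.25·(25.93) = 6.48250.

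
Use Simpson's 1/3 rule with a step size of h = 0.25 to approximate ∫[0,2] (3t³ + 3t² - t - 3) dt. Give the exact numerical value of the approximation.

12

h = (2 − 0)/8 = 0.25.
Nodes t₀,…,t₈ = 0, 0.25, 0.5, 0.75, 1, 1.25, 1.5, 1.75, 2.
f(t) = 3t³ + 3t² - t - 3: f₀=-3, f₁=-3.015625, f₂=-2.375, f₃=-0.796875, f₄=2, f₅=6.296875, f₆=12.375, f₇=20.515625, f₈=31.
(h/3)·[f₀ + 4f₁ + 2f₂ + 4f₃ + 2f₄ + 4f₅ + 2f₆ + 4f₇ + f₈] = 0.083333·(144) = 12.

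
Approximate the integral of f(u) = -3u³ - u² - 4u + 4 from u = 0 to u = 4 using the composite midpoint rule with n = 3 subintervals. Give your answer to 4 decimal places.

-218.0741

h = (4 − 0)/3 = 1.333333.
Midpoints m₁,…,m₃ = 0.666667, 2, 3.333333.
f(m₁)=0, f(m₂)=-32, f(m₃)=-131.555556.
h·[f(m₁) + f(m₂) + f(m₃)] = 1.333333·(-163.555556) = -218.0741.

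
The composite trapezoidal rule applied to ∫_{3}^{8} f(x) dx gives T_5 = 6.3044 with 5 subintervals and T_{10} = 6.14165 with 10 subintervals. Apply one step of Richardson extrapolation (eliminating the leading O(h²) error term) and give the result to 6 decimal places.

R = (4·T_{10} − T_5) / 3 = (4·6.14165 − 6.3044)/3 = (18.26220)/3 = 6.087400.

6.087400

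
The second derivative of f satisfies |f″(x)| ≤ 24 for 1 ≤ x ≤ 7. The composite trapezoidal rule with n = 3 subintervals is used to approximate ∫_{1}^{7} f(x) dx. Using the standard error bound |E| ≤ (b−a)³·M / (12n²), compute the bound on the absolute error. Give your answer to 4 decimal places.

48.0000

|E| ≤ (6)³·24 / (12·3²) = 5184/108 = 48.0000.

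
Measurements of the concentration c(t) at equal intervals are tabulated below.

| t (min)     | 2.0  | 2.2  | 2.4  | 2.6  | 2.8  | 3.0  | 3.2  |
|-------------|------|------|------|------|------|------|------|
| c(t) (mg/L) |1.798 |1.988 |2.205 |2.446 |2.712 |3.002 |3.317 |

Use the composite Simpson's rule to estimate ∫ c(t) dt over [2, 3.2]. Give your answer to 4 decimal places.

h = 0.2, n = 6.
(h/3)·[y₀ + 4y₁ + 2y₂ + 4y₃ + 2y₄ + 4y₅ + y₆] = 0.066667·(44.693) = 2.9795.

2.9795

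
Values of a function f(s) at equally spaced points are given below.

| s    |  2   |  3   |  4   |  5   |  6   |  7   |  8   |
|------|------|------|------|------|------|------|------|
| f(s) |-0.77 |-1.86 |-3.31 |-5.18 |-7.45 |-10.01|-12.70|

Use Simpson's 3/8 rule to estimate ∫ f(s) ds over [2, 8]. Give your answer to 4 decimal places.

h = 1, n = 6.
(3h/8)·[y₀ + 3y₁ + 3y₂ + 2y₃ + 3y₄ + 3y₅ + y₆] = 0.375·(-91.72) = -34.3950.

-34.3950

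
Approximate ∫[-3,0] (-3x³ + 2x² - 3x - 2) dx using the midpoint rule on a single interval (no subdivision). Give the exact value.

51.375

M = (b−a)·f(-1.5) = 3·(17.125) = 51.375.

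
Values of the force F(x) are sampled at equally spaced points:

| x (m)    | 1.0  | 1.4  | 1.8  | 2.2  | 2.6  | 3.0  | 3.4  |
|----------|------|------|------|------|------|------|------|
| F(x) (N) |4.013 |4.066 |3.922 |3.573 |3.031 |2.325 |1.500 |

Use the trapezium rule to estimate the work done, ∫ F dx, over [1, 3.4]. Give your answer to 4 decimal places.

7.8694

h = 0.4, n = 6.
(h/2)·[y₀ + 2y₁ + 2y₂ + 2y₃ + 2y₄ + 2y₅ + y₆] = 0.2·(39.347) = 7.8694.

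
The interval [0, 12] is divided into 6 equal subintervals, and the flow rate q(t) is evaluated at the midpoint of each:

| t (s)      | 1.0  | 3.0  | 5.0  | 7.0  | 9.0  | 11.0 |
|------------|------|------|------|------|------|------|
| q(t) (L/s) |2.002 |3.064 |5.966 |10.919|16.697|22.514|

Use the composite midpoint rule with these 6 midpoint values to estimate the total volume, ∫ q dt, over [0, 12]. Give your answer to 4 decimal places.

h = 2, n = 6.
h·[y(m₁) + y(m₂) + y(m₃) + y(m₄) + y(m₅) + y(m₆)] = 2·(61.162) = 122.3240.

122.3240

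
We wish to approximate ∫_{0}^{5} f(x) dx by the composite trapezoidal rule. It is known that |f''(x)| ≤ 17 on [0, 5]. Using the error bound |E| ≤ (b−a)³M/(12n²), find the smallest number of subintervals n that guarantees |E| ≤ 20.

3

Need 2125/(12n²) ≤ 20.
n² ≥ 2125/(12·20) = 8.85417 ⇒ n ≥ 2.9756, so the smallest n is 3.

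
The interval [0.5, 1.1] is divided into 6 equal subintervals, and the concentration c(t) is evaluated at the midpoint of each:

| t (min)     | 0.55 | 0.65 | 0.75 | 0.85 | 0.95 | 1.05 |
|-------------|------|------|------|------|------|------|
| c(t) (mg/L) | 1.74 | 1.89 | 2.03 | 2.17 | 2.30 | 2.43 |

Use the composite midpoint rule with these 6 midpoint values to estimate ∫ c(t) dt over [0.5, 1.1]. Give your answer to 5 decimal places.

h = 0.1, n = 6.
h·[y(m₁) + y(m₂) + y(m₃) + y(m₄) + y(m₅) + y(m₆)] = 0.1·(12.56) = 1.25600.

1.25600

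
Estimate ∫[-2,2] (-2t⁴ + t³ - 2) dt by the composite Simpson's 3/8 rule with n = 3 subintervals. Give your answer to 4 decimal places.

h = (2 − (-2))/3 = 1.333333.
Nodes t₀,…,t₃ = -2, -0.666667, 0.666667, 2.
f(t) = -2t⁴ + t³ - 2: f₀=-42, f₁=-2.691358, f₂=-2.098765, f₃=-26.
(3h/8)·[f₀ + 3f₁ + 3f₂ + f₃] = 0.5·(-82.370370) = -41.1852.

-41.1852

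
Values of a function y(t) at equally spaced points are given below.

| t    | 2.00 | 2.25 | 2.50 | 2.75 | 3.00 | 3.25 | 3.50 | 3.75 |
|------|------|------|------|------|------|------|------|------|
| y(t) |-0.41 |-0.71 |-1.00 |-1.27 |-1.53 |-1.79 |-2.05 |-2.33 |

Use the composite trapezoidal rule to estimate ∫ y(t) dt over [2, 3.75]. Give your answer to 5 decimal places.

-2.43000

h = 0.25, n = 7.
(h/2)·[y₀ + 2y₁ + 2y₂ + 2y₃ + 2y₄ + 2y₅ + 2y₆ + y₇] = 0.125·(-19.44) = -2.43000.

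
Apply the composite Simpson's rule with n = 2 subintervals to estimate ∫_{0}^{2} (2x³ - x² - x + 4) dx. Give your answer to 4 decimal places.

11.3333

h = (2 − 0)/2 = 1.
Nodes x₀,…,x₂ = 0, 1, 2.
f(x) = 2x³ - x² - x + 4: f₀=4, f₁=4, f₂=14.
(h/3)·[f₀ + 4f₁ + f₂] = 0.333333·(34) = 11.3333.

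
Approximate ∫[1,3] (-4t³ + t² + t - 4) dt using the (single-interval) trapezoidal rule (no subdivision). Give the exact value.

T = (b−a)/2 · [f(1) + f(3)] = 1·[(-6) + (-100)] = -106.

-106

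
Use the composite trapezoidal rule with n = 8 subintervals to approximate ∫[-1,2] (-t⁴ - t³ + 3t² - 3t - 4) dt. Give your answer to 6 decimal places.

h = (2 − (-1))/8 = 0.375.
Nodes t₀,…,t₈ = -1, -0.625, -0.25, 0.125, 0.5, 0.875, 1.25, 1.625, 2.
f(t) = -t⁴ - t³ + 3t² - 3t - 4: f₀=2, f₁=-0.861572265625, f₂=-3.05078125, f₃=-4.330322265625, f₄=-4.9375, f₅=-5.584228515625, f₆=-7.45703125, f₇=-12.217041015625, f₈=-22.
(h/2)·[f₀ + 2f₁ + 2f₂ + 2f₃ + 2f₄ + 2f₅ + 2f₆ + 2f₇ + f₈] = 0.1875·(-96.876953125) = -18.164429.

-18.164429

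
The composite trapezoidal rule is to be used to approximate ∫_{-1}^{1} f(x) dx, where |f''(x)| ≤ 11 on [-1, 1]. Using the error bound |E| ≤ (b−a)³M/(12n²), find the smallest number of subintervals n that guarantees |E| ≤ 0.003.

50

Need 88/(12n²) ≤ 0.003.
n² ≥ 88/(12·0.003) = 2444.44 ⇒ n ≥ 49.4413, so the smallest n is 50.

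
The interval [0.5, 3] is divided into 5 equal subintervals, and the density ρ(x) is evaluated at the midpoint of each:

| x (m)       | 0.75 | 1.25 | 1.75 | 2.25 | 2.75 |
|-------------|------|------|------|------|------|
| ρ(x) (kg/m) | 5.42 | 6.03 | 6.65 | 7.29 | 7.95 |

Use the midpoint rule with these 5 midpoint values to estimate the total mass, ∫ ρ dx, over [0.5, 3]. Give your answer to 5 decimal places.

h = 0.5, n = 5.
h·[y(m₁) + y(m₂) + y(m₃) + y(m₄) + y(m₅)] = 0.5·(33.34) = 16.67000.

16.67000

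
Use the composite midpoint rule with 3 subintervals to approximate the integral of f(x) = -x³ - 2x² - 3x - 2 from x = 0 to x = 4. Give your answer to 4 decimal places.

-133.9259

h = (4 − 0)/3 = 1.333333.
Midpoints m₁,…,m₃ = 0.666667, 2, 3.333333.
f(m₁)=-5.185185, f(m₂)=-24, f(m₃)=-71.259259.
h·[f(m₁) + f(m₂) + f(m₃)] = 1.333333·(-100.444444) = -133.9259.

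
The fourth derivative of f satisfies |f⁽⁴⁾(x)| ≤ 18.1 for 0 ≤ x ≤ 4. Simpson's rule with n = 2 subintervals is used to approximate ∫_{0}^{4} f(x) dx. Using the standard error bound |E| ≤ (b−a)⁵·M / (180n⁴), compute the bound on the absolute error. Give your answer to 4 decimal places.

6.4356

|E| ≤ (4)⁵·18.1 / (180·2⁴) = 18534.4/2880 = 6.4356.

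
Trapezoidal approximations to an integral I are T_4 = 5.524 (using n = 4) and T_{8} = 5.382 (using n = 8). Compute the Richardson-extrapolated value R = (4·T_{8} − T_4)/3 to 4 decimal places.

R = (4·T_{8} − T_4) / 3 = (4·5.382 − 5.524)/3 = (16.004)/3 = 5.3347.

5.3347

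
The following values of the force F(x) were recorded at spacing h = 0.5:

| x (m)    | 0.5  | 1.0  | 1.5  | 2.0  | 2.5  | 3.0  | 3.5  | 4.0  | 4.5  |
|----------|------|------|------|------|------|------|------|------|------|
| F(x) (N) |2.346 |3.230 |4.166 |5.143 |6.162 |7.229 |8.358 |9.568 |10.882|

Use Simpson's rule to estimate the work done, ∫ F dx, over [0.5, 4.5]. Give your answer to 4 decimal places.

25.2133

h = 0.5, n = 8.
(h/3)·[y₀ + 4y₁ + 2y₂ + 4y₃ + 2y₄ + 4y₅ + 2y₆ + 4y₇ + y₈] = 0.166667·(151.280) = 25.2133.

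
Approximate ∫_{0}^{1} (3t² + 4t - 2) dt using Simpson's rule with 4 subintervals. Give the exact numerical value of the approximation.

1

h = (1 − 0)/4 = 0.25.
Nodes t₀,…,t₄ = 0, 0.25, 0.5, 0.75, 1.
f(t) = 3t² + 4t - 2: f₀=-2, f₁=-0.8125, f₂=0.75, f₃=2.6875, f₄=5.
(h/3)·[f₀ + 4f₁ + 2f₂ + 4f₃ + f₄] = 0.083333·(12) = 1.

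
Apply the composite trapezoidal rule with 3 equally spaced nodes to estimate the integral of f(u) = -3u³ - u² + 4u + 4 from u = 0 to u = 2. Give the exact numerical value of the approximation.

-2

h = (2 − 0)/2 = 1.
Nodes u₀,…,u₂ = 0, 1, 2.
f(u) = -3u³ - u² + 4u + 4: f₀=4, f₁=4, f₂=-16.
(h/2)·[f₀ + 2f₁ + f₂] = 0.5·(-4) = -2.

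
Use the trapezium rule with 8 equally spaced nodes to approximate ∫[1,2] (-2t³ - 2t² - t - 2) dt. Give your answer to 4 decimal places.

-15.7041

h = (2 − 1)/7 = 0.142857.
Nodes t₀,…,t₇ = 1, 1.142857, 1.285714, 1.428571, 1.571429, 1.714286, 1.857143, 2.
f(t) = -2t³ - 2t² - t - 2: f₀=-7, f₁=-8.740525, f₂=-10.842566, f₃=-13.341108, f₄=-16.271137, f₅=-19.667638, f₆=-23.565598, f₇=-28.
(h/2)·[f₀ + 2f₁ + 2f₂ + 2f₃ + 2f₄ + 2f₅ + 2f₆ + f₇] = 0.071429·(-219.857143) = -15.7041.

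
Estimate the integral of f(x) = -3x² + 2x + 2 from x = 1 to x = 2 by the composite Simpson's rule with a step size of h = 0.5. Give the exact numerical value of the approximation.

-2

h = (2 − 1)/2 = 0.5.
Nodes x₀,…,x₂ = 1, 1.5, 2.
f(x) = -3x² + 2x + 2: f₀=1, f₁=-1.75, f₂=-6.
(h/3)·[f₀ + 4f₁ + f₂] = 0.166667·(-12) = -2.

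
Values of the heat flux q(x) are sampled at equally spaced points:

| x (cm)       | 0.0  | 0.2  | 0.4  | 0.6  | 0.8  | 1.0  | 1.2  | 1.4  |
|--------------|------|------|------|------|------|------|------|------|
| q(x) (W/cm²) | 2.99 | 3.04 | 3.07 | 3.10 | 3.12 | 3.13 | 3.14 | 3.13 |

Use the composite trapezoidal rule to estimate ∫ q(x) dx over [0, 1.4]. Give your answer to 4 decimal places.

4.3320

h = 0.2, n = 7.
(h/2)·[y₀ + 2y₁ + 2y₂ + 2y₃ + 2y₄ + 2y₅ + 2y₆ + y₇] = 0.1·(43.32) = 4.3320.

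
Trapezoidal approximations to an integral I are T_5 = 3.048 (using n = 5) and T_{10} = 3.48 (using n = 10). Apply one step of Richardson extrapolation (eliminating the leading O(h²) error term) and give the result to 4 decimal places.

R = (4·T_{10} − T_5) / 3 = (4·3.48 − 3.048)/3 = (10.872)/3 = 3.6240.

3.6240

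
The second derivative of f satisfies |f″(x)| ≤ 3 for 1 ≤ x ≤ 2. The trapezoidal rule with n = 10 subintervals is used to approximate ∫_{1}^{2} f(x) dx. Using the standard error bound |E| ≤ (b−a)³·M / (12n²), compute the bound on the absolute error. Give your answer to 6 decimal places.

|E| ≤ (1)³·3 / (12·10²) = 3/1200 = 0.002500.

0.002500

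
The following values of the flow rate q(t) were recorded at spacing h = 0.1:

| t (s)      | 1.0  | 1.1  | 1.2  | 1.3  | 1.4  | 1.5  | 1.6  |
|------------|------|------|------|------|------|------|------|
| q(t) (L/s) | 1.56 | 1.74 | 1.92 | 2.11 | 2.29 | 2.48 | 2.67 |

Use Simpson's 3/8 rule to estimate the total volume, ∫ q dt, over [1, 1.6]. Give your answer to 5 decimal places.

1.26525

h = 0.1, n = 6.
(3h/8)·[y₀ + 3y₁ + 3y₂ + 2y₃ + 3y₄ + 3y₅ + y₆] = 0.0375·(33.74) = 1.26525.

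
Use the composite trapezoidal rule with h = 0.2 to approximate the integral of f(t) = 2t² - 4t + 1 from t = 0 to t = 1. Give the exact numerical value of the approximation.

-0.32

h = (1 − 0)/5 = 0.2.
Nodes t₀,…,t₅ = 0, 0.2, 0.4, 0.6, 0.8, 1.
f(t) = 2t² - 4t + 1: f₀=1, f₁=0.28, f₂=-0.28, f₃=-0.68, f₄=-0.92, f₅=-1.
(h/2)·[f₀ + 2f₁ + 2f₂ + 2f₃ + 2f₄ + f₅] = 0.1·(-3.2) = -0.32.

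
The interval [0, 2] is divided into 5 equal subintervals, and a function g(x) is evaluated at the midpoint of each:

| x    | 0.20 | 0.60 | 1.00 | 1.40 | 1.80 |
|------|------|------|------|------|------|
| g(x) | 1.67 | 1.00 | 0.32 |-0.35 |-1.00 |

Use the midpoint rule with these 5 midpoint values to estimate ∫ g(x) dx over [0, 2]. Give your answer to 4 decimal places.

0.6560

h = 0.4, n = 5.
h·[y(m₁) + y(m₂) + y(m₃) + y(m₄) + y(m₅)] = 0.4·(1.64) = 0.6560.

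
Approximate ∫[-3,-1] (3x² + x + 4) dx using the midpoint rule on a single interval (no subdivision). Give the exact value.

28

M = (b−a)·f(-2) = 2·(14) = 28.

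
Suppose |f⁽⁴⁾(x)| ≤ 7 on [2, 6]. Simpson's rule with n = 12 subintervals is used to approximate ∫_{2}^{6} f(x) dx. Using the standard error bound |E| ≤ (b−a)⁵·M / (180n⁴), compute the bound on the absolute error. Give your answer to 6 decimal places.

0.001920

|E| ≤ (4)⁵·7 / (180·12⁴) = 7168/3732480 = 0.001920.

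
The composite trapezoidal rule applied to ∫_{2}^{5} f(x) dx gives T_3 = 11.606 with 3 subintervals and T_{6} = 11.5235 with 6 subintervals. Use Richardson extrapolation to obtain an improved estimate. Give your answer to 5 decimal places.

R = (4·T_{6} − T_3) / 3 = (4·11.5235 − 11.606)/3 = (34.4880)/3 = 11.49600.

11.49600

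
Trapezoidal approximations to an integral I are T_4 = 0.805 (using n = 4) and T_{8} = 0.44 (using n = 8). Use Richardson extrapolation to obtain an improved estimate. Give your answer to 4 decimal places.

R = (4·T_{8} − T_4) / 3 = (4·0.44 − 0.805)/3 = (0.955)/3 = 0.3183.

0.3183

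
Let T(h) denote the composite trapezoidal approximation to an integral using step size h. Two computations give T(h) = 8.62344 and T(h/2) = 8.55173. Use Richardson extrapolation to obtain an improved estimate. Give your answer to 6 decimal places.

8.527827

R = (4·T(h/2) − T(h)) / 3 = (4·8.55173 − 8.62344)/3 = (25.58348)/3 = 8.527827.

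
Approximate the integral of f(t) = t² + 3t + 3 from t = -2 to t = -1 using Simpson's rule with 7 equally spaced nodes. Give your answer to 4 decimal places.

0.8333

h = (-1 − (-2))/6 = 0.166667.
Nodes t₀,…,t₆ = -2, -1.833333, -1.666667, -1.5, -1.333333, -1.166667, -1.
f(t) = t² + 3t + 3: f₀=1, f₁=0.861111, f₂=0.777778, f₃=0.75, f₄=0.777778, f₅=0.861111, f₆=1.
(h/3)·[f₀ + 4f₁ + 2f₂ + 4f₃ + 2f₄ + 4f₅ + f₆] = 0.055556·(15) = 0.8333.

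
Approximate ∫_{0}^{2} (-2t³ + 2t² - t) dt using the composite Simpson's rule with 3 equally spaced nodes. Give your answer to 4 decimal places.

-4.6667

h = (2 − 0)/2 = 1.
Nodes t₀,…,t₂ = 0, 1, 2.
f(t) = -2t³ + 2t² - t: f₀=0, f₁=-1, f₂=-10.
(h/3)·[f₀ + 4f₁ + f₂] = 0.333333·(-14) = -4.6667.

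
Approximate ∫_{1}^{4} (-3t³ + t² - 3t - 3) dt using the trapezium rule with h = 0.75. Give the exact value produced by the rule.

-207.796875

h = (4 − 1)/4 = 0.75.
Nodes t₀,…,t₄ = 1, 1.75, 2.5, 3.25, 4.
f(t) = -3t³ + t² - 3t - 3: f₀=-8, f₁=-21.265625, f₂=-51.125, f₃=-105.171875, f₄=-191.
(h/2)·[f₀ + 2f₁ + 2f₂ + 2f₃ + f₄] = 0.375·(-554.125) = -207.796875.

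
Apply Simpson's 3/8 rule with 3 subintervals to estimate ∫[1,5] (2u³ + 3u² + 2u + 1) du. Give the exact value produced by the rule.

464

h = (5 − 1)/3 = 1.333333.
Nodes u₀,…,u₃ = 1, 2.333333, 3.666667, 5.
f(u) = 2u³ + 3u² + 2u + 1: f₀=8, f₁=47.407407, f₂=147.259259, f₃=336.
(3h/8)·[f₀ + 3f₁ + 3f₂ + f₃] = 0.5·(928) = 464.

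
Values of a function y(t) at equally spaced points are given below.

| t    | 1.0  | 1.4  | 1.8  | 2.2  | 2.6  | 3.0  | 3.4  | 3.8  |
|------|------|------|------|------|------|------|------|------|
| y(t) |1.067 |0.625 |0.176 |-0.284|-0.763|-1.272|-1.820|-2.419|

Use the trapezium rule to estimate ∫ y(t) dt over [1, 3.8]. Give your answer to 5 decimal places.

-1.60560

h = 0.4, n = 7.
(h/2)·[y₀ + 2y₁ + 2y₂ + 2y₃ + 2y₄ + 2y₅ + 2y₆ + y₇] = 0.2·(-8.028) = -1.60560.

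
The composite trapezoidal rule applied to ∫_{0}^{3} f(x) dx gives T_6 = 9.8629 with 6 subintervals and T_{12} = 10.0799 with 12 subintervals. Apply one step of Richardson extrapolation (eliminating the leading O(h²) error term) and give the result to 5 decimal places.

10.15223

R = (4·T_{12} − T_6) / 3 = (4·10.0799 − 9.8629)/3 = (30.4567)/3 = 10.15223.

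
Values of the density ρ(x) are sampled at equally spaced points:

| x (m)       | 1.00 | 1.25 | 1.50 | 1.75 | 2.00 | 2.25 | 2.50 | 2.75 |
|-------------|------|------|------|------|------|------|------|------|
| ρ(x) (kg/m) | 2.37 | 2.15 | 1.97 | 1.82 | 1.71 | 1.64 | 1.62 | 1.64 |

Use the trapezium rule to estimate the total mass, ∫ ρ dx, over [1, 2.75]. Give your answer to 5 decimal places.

h = 0.25, n = 7.
(h/2)·[y₀ + 2y₁ + 2y₂ + 2y₃ + 2y₄ + 2y₅ + 2y₆ + y₇] = 0.125·(25.83) = 3.22875.

3.22875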